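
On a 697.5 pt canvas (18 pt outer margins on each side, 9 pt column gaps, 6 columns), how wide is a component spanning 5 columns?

549.75 pt

Subtract both margins: 697.5 − 2·18 = 661.5 pt.
6 columns + 5 column gaps: 6c + 5·9 = 661.5.
6c = 661.5 − 45 = 616.5, so c = 102.75 pt.
5-column span = 5·102.75 + 4·9 = 549.75 pt.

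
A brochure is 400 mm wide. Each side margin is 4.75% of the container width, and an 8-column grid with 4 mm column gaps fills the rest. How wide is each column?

400 × (1 − 2·4.75%) = 400 × 90.5% = 362 mm for the columns.
8 columns + 7 column gaps: 8c + 7·4 = 362.
8c = 362 − 28 = 334, so c = 41.75 mm.

41.75 mm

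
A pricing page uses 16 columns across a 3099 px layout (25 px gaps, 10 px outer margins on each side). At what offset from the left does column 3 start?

398 px

Subtract both margins: 3099 − 2·10 = 3079 px.
16c + 15·25 = 3079 → 16c = 2704 → c = 169 px.
Before column 3: the margin + 2 columns + 2 gaps.
Offset = 10 + 2·(169 + 25) = 10 + 388 = 398 px.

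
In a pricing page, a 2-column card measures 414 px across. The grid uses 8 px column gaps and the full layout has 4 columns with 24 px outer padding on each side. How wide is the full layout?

2 columns + 1 column gap: 2c + 1·8 = 414.
2c = 414 − 8 = 406, so c = 203 px.
Total width: 2·24 + 4·203 + 3·8 = 884 px.

884 px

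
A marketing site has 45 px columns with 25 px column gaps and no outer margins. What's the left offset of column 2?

70 px

No margin, so column 2 starts at 1·(column + gutter) = 1·70 = 70 px.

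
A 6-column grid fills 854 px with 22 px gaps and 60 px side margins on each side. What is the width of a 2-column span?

Content width = 854 − 2·60 = 734 px.
6 columns + 5 gaps: 6c + 5·22 = 734.
6c = 734 − 110 = 624, so c = 104 px.
2 columns plus 1 gap: 208 + 22 = 230 px.

230 px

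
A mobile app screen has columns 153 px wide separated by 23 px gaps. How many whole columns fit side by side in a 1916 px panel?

11 columns

k columns need k·153 + (k−1)·23 = k·176 − 23.
k·176 − 23 ≤ 1916 → k ≤ 1939 / 176 ≈ 11.02, so k = 11.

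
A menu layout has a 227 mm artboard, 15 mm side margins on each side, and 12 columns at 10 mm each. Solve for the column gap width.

Take off 30 mm of margins, leaving 197 mm.
12·10 + 11g = 197 → 11g = 77 → g = 7 mm.

7 mm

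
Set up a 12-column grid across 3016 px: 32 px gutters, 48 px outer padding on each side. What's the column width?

214 px

Inside the margins: 3016 − 96 = 2920 px.
12c + 11·32 = 2920 → 12c = 2568 → c = 214 px.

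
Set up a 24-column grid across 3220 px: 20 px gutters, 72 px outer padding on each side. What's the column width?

Content width = 3220 − 2·72 = 3076 px.
Subtracting 23 gutters of 20 leaves 2616 for 24 columns, so c = 109 px.

109 px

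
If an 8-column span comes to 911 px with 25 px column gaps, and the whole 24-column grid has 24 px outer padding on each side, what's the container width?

911 − 7·25 = 736; ÷8 gives c = 92 px.
Container = 2·24 + 24·92 + 23·25 = 48 + 2208 + 575 = 2831 px.

2831 px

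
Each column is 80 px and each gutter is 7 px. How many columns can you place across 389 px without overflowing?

4 columns

k columns need k·80 + (k−1)·7 = k·87 − 7.
k·87 − 7 ≤ 389 → k ≤ 396 / 87 ≈ 4.55, so k = 4.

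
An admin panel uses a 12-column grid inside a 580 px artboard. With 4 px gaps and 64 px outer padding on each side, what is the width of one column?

34 px

Take off 128 px of margins, leaving 452 px.
452 − 11·4 = 408; ÷12 gives c = 34 px.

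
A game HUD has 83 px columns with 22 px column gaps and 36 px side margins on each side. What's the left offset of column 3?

Before column 3: the margin + 2 columns + 2 column gaps.
Offset = 36 + 2·(83 + 22) = 36 + 210 = 246 px.

246 px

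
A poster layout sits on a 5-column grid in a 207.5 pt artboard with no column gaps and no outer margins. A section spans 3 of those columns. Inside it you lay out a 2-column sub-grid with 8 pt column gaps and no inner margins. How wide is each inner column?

58.25 pt

5c = 207.5 → c = 41.5 pt.
3-column span = 3·41.5 = 124.5 pt.
2 columns + 1 column gap: 2d + 1·8 = 124.5.
2d = 124.5 − 8 = 116.5, so d = 58.25 pt.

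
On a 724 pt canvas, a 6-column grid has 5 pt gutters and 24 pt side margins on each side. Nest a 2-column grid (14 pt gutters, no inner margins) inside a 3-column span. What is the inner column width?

160.75 pt

Outer content = 724 − 2·24 = 676 pt.
6 columns + 5 gutters: 6c + 5·5 = 676.
6c = 676 − 25 = 651, so c = 108.5 pt.
3-column span = 3·108.5 + 2·5 = 335.5 pt.
2d + 1·14 = 335.5 → 2d = 321.5 → d = 160.75 pt.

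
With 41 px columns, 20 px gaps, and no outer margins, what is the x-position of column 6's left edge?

Each column+gutter stride is 61 px; with no margin, 5 of them is 305 px.

305 px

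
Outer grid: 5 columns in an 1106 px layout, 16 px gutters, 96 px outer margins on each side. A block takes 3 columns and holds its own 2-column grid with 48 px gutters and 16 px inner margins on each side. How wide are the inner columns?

231 px

Take off 192 px of margins, leaving 914 px.
914 − 4·16 = 850; ÷5 gives c = 170 px.
3 columns plus 2 gutters: 510 + 32 = 542 px.
Inner content = 542 − 2·16 = 510 px.
2 columns + 1 gutter: 2d + 1·48 = 510.
2d = 510 − 48 = 462, so d = 231 px.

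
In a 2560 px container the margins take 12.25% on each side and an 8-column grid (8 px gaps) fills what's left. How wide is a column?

2560 × (1 − 2·12.25%) = 2560 × 75.5% = 1932.8 px for the columns.
8c + 7·8 = 1932.8 → 8c = 1876.8 → c = 234.6 px.

234.6 px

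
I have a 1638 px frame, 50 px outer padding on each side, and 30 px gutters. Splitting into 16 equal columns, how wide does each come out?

Subtract both margins: 1638 − 2·50 = 1538 px.
16c + 15·30 = 1538 → 16c = 1088 → c = 68 px.

68 px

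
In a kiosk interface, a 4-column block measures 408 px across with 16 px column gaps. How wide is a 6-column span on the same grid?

4 columns + 3 column gaps: 4c + 3·16 = 408.
4c = 408 − 48 = 360, so c = 90 px.
Span of 6: 6·90 + 5·16 = 540 + 80 = 620 px.

620 px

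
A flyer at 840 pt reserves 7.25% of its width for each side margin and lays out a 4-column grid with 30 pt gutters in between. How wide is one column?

Each margin = 7.25% of 840 = 60.9 pt; content = 840 − 2·60.9 = 718.2 pt.
4 columns + 3 gutters: 4c + 3·30 = 718.2.
4c = 718.2 − 90 = 628.2, so c = 157.05 pt.

157.05 pt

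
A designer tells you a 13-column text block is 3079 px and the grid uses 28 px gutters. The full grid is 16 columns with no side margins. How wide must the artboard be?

3796 px

3079 − 12·28 = 2743; ÷13 gives c = 211 px.
Artboard = 16·211 + 15·28 = 3376 + 420 = 3796 px.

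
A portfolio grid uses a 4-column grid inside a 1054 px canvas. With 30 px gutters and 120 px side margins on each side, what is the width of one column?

181 px

Take off 240 px of margins, leaving 814 px.
Subtracting 3 gutters of 30 leaves 724 for 4 columns, so c = 181 px.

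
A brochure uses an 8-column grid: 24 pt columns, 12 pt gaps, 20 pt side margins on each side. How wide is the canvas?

Canvas = 2·20 + 8·24 + 7·12 = 40 + 192 + 84 = 316 pt.

316 pt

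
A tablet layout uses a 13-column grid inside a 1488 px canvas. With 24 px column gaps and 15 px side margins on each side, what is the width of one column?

Content width = 1488 − 2·15 = 1458 px.
1458 − 12·24 = 1170; ÷13 gives c = 90 px.

90 px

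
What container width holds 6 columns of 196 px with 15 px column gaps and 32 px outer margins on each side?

Adding margins, columns and gutters: 64 + 1176 + 75 = 1315 px.

1315 px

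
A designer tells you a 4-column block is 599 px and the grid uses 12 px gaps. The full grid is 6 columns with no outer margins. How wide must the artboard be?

904.5 px

599 − 3·12 = 563; ÷4 gives c = 140.75 px.
Summing: 844.5 + 60 = 904.5 px.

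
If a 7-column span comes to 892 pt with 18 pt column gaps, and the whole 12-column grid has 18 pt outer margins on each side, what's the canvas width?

Subtracting 6 column gaps of 18 leaves 784 for 7 columns, so c = 112 pt.
Adding margins, columns and gutters: 36 + 1344 + 198 = 1578 pt.

1578 pt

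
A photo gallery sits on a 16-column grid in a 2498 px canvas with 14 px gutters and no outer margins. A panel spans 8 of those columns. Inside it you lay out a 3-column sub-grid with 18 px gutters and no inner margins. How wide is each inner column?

16c + 15·14 = 2498 → 16c = 2288 → c = 143 px.
8-column span = 8·143 + 7·14 = 1242 px.
1242 − 2·18 = 1206; ÷3 gives d = 402 px.

402 px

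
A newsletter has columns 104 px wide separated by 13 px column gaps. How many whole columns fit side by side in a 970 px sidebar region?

8 columns

Each extra column adds 104 + 13 = 117 px.
(970 + 13) / 117 = 8.40, so 8 columns fit.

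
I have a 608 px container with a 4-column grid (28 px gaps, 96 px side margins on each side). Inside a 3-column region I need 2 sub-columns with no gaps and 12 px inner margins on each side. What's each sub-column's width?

140.5 px

Inside the margins: 608 − 192 = 416 px.
4 columns + 3 gaps: 4c + 3·28 = 416.
4c = 416 − 84 = 332, so c = 83 px.
Span of 3: 3·83 + 2·28 = 249 + 56 = 305 px.
Inner content = 305 − 2·12 = 281 px.
281 / 2 = 140.5 px per column.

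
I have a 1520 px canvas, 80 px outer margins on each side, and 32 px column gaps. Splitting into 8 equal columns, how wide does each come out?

Take off 160 px of margins, leaving 1360 px.
8c + 7·32 = 1360 → 8c = 1136 → c = 142 px.

142 px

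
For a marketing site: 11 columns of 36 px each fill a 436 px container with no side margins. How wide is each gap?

4 px

11 columns take 11·36 = 396 px; remaining 40 splits into 10 gaps.
g = 40 / 10 = 4 px.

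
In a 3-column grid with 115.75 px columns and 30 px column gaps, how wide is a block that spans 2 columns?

2-column span = 2·115.75 + 1·30 = 261.5 px.

261.5 px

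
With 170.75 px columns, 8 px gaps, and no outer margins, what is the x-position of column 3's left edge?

Each column+gutter stride is 178.75 px; with no margin, 2 of them is 357.5 px.

357.5 px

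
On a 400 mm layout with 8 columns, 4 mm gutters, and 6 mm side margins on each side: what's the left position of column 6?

251 mm

Inside the margins: 400 − 12 = 388 mm.
8 columns + 7 gutters: 8c + 7·4 = 388.
8c = 388 − 28 = 360, so c = 45 mm.
Column 6 starts at margin + 5·(column + gutter) = 6 + 5·49 = 251 mm.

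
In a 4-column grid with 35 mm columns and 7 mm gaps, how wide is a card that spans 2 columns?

2 columns plus 1 gap: 70 + 7 = 77 mm.

77 mm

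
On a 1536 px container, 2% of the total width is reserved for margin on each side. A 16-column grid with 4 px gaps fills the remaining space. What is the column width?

Margins: 2% × 1536 = 30.72 px each, so content = 1536 − 61.44 = 1474.56 px.
16c + 15·4 = 1474.56 → 16c = 1414.56 → c = 88.41 px.

88.41 px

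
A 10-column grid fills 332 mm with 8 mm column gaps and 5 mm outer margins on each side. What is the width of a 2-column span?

Take off 10 mm of margins, leaving 322 mm.
322 − 9·8 = 250; ÷10 gives c = 25 mm.
2 columns plus 1 column gap: 50 + 8 = 58 mm.

58 mm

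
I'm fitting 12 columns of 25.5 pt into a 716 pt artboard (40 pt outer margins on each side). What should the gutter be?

Inside the margins: 716 − 80 = 636 pt.
12 columns take 12·25.5 = 306 pt; remaining 330 splits into 11 gutters.
g = 330 / 11 = 30 pt.

30 pt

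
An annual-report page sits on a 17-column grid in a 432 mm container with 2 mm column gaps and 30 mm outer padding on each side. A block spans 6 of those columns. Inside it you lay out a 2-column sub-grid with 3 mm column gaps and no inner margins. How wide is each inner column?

63.5 mm

Inside the margins: 432 − 60 = 372 mm.
Subtracting 16 column gaps of 2 leaves 340 for 17 columns, so c = 20 mm.
Span of 6: 6·20 + 5·2 = 120 + 10 = 130 mm.
2 columns + 1 column gap: 2d + 1·3 = 130.
2d = 130 − 3 = 127, so d = 63.5 mm.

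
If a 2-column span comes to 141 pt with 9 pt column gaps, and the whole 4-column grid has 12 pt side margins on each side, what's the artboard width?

2c + 1·9 = 141 → 2c = 132 → c = 66 pt.
Artboard = 2·12 + 4·66 + 3·9 = 24 + 264 + 27 = 315 pt.

315 pt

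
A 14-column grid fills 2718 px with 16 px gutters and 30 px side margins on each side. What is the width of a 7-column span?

Subtract both margins: 2718 − 2·30 = 2658 px.
14 columns + 13 gutters: 14c + 13·16 = 2658.
14c = 2658 − 208 = 2450, so c = 175 px.
7 columns plus 6 gutters: 1225 + 96 = 1321 px.

1321 px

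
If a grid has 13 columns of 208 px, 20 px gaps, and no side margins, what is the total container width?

2944 px

Summing: 2704 + 240 = 2944 px.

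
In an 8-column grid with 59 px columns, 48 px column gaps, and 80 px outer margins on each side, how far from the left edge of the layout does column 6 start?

615 px

Column 6 starts at margin + 5·(column + gutter) = 80 + 5·107 = 615 px.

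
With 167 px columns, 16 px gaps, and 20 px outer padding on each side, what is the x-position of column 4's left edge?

569 px

Before column 4: the margin + 3 columns + 3 gaps.
Offset = 20 + 3·(167 + 16) = 20 + 549 = 569 px.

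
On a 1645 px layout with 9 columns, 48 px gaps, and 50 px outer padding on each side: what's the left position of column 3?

Take off 100 px of margins, leaving 1545 px.
9c + 8·48 = 1545 → 9c = 1161 → c = 129 px.
Each column+gutter stride is 177 px; 2 of them past the 50 px margin is 50 + 354 = 404 px.

404 px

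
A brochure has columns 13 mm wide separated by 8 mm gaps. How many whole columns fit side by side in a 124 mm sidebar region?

k columns need k·13 + (k−1)·8 = k·21 − 8.
k·21 − 8 ≤ 124 → k ≤ 132 / 21 ≈ 6.29, so k = 6.

6 columns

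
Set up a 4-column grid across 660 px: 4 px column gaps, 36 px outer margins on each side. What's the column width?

144 px

Inside the margins: 660 − 72 = 588 px.
4 columns + 3 column gaps: 4c + 3·4 = 588.
4c = 588 − 12 = 576, so c = 144 px.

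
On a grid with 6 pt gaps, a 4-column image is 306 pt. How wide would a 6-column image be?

306 − 3·6 = 288; ÷4 gives c = 72 pt.
6 columns plus 5 gaps: 432 + 30 = 462 pt.

462 pt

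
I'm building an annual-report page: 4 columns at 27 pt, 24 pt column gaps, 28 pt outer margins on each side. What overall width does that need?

236 pt

Adding margins, columns and gutters: 56 + 108 + 72 = 236 pt.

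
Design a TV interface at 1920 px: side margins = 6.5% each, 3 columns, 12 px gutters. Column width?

548.8 px

1920 × (1 − 2·6.5%) = 1920 × 87% = 1670.4 px for the columns.
Subtracting 2 gutters of 12 leaves 1646.4 for 3 columns, so c = 548.8 px.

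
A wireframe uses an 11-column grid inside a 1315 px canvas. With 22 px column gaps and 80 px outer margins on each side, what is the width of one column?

85 px

Inside the margins: 1315 − 160 = 1155 px.
Subtracting 10 column gaps of 22 leaves 935 for 11 columns, so c = 85 px.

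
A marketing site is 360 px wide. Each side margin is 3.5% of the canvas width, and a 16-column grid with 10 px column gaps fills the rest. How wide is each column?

11.55 px

Each margin = 3.5% of 360 = 12.6 px; content = 360 − 2·12.6 = 334.8 px.
16 columns + 15 column gaps: 16c + 15·10 = 334.8.
16c = 334.8 − 150 = 184.8, so c = 11.55 px.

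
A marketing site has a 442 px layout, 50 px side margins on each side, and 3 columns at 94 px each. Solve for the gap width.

30 px

Content width = 442 − 2·50 = 342 px.
Columns use 282 px, leaving 60 px across 2 gaps = 30 px each.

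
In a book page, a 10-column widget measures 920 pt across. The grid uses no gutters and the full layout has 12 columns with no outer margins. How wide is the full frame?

920 / 10 = 92 pt per column.
Frame = 12·92 = 1104 = 1104 pt.

1104 pt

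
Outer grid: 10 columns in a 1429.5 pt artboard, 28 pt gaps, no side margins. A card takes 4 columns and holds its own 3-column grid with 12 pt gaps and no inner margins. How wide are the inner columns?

177 pt

10c + 9·28 = 1429.5 → 10c = 1177.5 → c = 117.75 pt.
4-column span = 4·117.75 + 3·28 = 555 pt.
3d + 2·12 = 555 → 3d = 531 → d = 177 pt.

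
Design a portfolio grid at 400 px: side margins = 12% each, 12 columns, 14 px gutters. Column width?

12.5 px

Each margin = 12% of 400 = 48 px; content = 400 − 2·48 = 304 px.
12c + 11·14 = 304 → 12c = 150 → c = 12.5 px.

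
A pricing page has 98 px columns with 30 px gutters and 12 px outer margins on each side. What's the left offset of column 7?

Before column 7: the margin + 6 columns + 6 gutters.
Offset = 12 + 6·(98 + 30) = 12 + 768 = 780 px.

780 px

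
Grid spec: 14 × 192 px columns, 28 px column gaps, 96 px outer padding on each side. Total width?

Total width: 2·96 + 14·192 + 13·28 = 3244 px.

3244 px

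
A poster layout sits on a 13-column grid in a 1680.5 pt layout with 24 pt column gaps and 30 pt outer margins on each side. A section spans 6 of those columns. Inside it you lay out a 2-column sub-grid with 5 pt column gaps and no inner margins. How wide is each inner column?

Take off 60 pt of margins, leaving 1620.5 pt.
Subtracting 12 column gaps of 24 leaves 1332.5 for 13 columns, so c = 102.5 pt.
6-column span = 6·102.5 + 5·24 = 735 pt.
2 columns + 1 column gap: 2d + 1·5 = 735.
2d = 735 − 5 = 730, so d = 365 pt.

365 pt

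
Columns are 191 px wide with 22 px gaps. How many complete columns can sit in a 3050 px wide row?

14 columns: 14·191 + 13·22 = 2960 px ≤ 3050.
15 columns: 3173 px > 3050. So 14.

14 columns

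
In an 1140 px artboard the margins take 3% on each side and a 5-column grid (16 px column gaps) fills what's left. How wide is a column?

201.52 px

Margins: 3% × 1140 = 34.2 px each, so content = 1140 − 68.4 = 1071.6 px.
5c + 4·16 = 1071.6 → 5c = 1007.6 → c = 201.52 px.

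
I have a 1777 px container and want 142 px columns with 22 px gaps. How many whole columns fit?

10 columns: 10·142 + 9·22 = 1618 px ≤ 1777.
11 columns: 1782 px > 1777. So 10.

10 columns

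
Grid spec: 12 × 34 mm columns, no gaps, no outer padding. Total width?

408 mm

Layout = 12·34 = 408 = 408 mm.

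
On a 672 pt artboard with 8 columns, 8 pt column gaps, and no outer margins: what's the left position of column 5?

340 pt

8 columns + 7 column gaps: 8c + 7·8 = 672.
8c = 672 − 56 = 616, so c = 77 pt.
No margin, so column 5 starts at 4·(column + gutter) = 4·85 = 340 pt.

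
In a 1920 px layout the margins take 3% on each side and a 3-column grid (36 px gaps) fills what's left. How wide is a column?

577.6 px

Margins: 3% × 1920 = 57.6 px each, so content = 1920 − 115.2 = 1804.8 px.
1804.8 − 2·36 = 1732.8; ÷3 gives c = 577.6 px.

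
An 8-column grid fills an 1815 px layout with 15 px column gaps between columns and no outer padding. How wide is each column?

8c + 7·15 = 1815 → 8c = 1710 → c = 213.75 px.

213.75 px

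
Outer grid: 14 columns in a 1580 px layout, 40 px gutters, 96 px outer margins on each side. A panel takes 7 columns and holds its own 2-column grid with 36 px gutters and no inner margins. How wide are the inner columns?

Take off 192 px of margins, leaving 1388 px.
14c + 13·40 = 1388 → 14c = 868 → c = 62 px.
7-column span = 7·62 + 6·40 = 674 px.
2d + 1·36 = 674 → 2d = 638 → d = 319 px.

319 px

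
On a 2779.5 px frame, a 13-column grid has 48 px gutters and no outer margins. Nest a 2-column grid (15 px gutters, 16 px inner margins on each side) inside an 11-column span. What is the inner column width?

1148.75 px

2779.5 − 12·48 = 2203.5; ÷13 gives c = 169.5 px.
Span of 11: 11·169.5 + 10·48 = 1864.5 + 480 = 2344.5 px.
Inner content = 2344.5 − 2·16 = 2312.5 px.
Subtracting 1 gutter of 15 leaves 2297.5 for 2 columns, so d = 1148.75 px.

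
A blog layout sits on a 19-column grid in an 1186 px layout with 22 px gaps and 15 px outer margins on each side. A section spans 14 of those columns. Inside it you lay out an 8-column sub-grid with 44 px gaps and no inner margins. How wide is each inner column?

Inside the margins: 1186 − 30 = 1156 px.
Subtracting 18 gaps of 22 leaves 760 for 19 columns, so c = 40 px.
14-column span = 14·40 + 13·22 = 846 px.
846 − 7·44 = 538; ÷8 gives d = 67.25 px.

67.25 px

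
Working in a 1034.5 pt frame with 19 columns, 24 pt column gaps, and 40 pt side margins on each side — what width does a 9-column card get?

Subtract both margins: 1034.5 − 2·40 = 954.5 pt.
19 columns + 18 column gaps: 19c + 18·24 = 954.5.
19c = 954.5 − 432 = 522.5, so c = 27.5 pt.
9 columns plus 8 column gaps: 247.5 + 192 = 439.5 pt.

439.5 pt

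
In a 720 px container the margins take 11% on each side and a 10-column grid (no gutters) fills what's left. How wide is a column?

Each margin = 11% of 720 = 79.2 px; content = 720 − 2·79.2 = 561.6 px.
10c = 561.6 → c = 56.16 px.

56.16 px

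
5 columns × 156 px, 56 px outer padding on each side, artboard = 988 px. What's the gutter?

24 px

Take off 112 px of margins, leaving 876 px.
5 columns take 5·156 = 780 px; remaining 96 splits into 4 gutters.
g = 96 / 4 = 24 px.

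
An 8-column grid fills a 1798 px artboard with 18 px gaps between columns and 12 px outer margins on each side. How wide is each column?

Take off 24 px of margins, leaving 1774 px.
Subtracting 7 gaps of 18 leaves 1648 for 8 columns, so c = 206 px.

206 px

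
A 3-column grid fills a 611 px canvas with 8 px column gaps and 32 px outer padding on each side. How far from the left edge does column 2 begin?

Inside the margins: 611 − 64 = 547 px.
Subtracting 2 column gaps of 8 leaves 531 for 3 columns, so c = 177 px.
Column 2 starts at margin + 1·(column + gutter) = 32 + 1·185 = 217 px.

217 px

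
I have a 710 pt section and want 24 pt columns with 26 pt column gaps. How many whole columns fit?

k columns need k·24 + (k−1)·26 = k·50 − 26.
k·50 − 26 ≤ 710 → k ≤ 736 / 50 ≈ 14.72, so k = 14.

14 columns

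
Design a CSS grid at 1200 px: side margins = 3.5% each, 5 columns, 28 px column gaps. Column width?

200.8 px

Each margin = 3.5% of 1200 = 42 px; content = 1200 − 2·42 = 1116 px.
5 columns + 4 column gaps: 5c + 4·28 = 1116.
5c = 1116 − 112 = 1004, so c = 200.8 px.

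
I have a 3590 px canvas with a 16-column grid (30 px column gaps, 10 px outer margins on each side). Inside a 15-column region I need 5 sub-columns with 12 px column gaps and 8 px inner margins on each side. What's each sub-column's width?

656.2 px

Take off 20 px of margins, leaving 3570 px.
Subtracting 15 column gaps of 30 leaves 3120 for 16 columns, so c = 195 px.
15 columns plus 14 column gaps: 2925 + 420 = 3345 px.
Inner content = 3345 − 2·8 = 3329 px.
Subtracting 4 column gaps of 12 leaves 3281 for 5 columns, so d = 656.2 px.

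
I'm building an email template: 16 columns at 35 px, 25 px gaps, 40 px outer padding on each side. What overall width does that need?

Total width: 2·40 + 16·35 + 15·25 = 1015 px.

1015 px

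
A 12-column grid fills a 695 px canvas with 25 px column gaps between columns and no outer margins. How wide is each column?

35 px

695 − 11·25 = 420; ÷12 gives c = 35 px.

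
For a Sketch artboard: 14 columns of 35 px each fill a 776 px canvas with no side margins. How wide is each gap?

Columns use 490 px, leaving 286 px across 13 gaps = 22 px each.

22 px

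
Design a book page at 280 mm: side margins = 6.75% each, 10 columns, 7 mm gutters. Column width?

Each margin = 6.75% of 280 = 18.9 mm; content = 280 − 2·18.9 = 242.2 mm.
10 columns + 9 gutters: 10c + 9·7 = 242.2.
10c = 242.2 − 63 = 179.2, so c = 17.92 mm.

17.92 mm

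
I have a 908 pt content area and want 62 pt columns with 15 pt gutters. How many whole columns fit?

k columns need k·62 + (k−1)·15 = k·77 − 15.
k·77 − 15 ≤ 908 → k ≤ 923 / 77 ≈ 11.99, so k = 11.

11 columns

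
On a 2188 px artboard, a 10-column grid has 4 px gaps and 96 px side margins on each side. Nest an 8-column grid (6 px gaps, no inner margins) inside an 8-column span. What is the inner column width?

194.25 px

Inside the margins: 2188 − 192 = 1996 px.
10c + 9·4 = 1996 → 10c = 1960 → c = 196 px.
8-column span = 8·196 + 7·4 = 1596 px.
8 columns + 7 gaps: 8d + 7·6 = 1596.
8d = 1596 − 42 = 1554, so d = 194.25 px.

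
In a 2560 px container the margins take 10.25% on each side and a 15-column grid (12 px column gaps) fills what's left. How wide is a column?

124.48 px

2560 × (1 − 2·10.25%) = 2560 × 79.5% = 2035.2 px for the columns.
15 columns + 14 column gaps: 15c + 14·12 = 2035.2.
15c = 2035.2 − 168 = 1867.2, so c = 124.48 px.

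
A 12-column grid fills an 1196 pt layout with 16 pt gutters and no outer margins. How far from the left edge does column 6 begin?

1196 − 11·16 = 1020; ÷12 gives c = 85 pt.
No margin, so column 6 starts at 5·(column + gutter) = 5·101 = 505 pt.

505 pt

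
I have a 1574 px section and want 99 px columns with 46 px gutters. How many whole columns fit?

11 columns

k columns need k·99 + (k−1)·46 = k·145 − 46.
k·145 − 46 ≤ 1574 → k ≤ 1620 / 145 ≈ 11.17, so k = 11.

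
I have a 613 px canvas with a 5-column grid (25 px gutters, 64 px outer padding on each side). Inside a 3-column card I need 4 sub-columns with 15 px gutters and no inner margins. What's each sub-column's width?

Subtract both margins: 613 − 2·64 = 485 px.
485 − 4·25 = 385; ÷5 gives c = 77 px.
Span of 3: 3·77 + 2·25 = 231 + 50 = 281 px.
Subtracting 3 gutters of 15 leaves 236 for 4 columns, so d = 59 px.

59 px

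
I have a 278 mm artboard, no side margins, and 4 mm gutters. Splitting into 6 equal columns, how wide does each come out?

6c + 5·4 = 278 → 6c = 258 → c = 43 mm.

43 mm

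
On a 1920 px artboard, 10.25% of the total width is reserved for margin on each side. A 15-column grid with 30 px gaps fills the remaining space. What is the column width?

73.76 px

Margins: 10.25% × 1920 = 196.8 px each, so content = 1920 − 393.6 = 1526.4 px.
15c + 14·30 = 1526.4 → 15c = 1106.4 → c = 73.76 px.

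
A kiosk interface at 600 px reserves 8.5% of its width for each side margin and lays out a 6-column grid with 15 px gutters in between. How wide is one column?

600 × (1 − 2·8.5%) = 600 × 83% = 498 px for the columns.
6c + 5·15 = 498 → 6c = 423 → c = 70.5 px.

70.5 px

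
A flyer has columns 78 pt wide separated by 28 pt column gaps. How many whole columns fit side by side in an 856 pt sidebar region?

8 columns: 8·78 + 7·28 = 820 pt ≤ 856.
9 columns: 926 pt > 856. So 8.

8 columns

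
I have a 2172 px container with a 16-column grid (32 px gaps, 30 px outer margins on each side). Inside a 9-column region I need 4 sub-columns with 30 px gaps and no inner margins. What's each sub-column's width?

271 px

Outer content = 2172 − 2·30 = 2112 px.
16c + 15·32 = 2112 → 16c = 1632 → c = 102 px.
9-column span = 9·102 + 8·32 = 1174 px.
4d + 3·30 = 1174 → 4d = 1084 → d = 271 px.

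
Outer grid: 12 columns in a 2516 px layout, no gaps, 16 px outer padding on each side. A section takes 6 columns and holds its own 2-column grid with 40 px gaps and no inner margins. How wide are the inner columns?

601 px

Subtract both margins: 2516 − 2·16 = 2484 px.
With no gaps, each column is 2484/12 = 207 px.
6-column span = 6·207 = 1242 px.
Subtracting 1 gap of 40 leaves 1202 for 2 columns, so d = 601 px.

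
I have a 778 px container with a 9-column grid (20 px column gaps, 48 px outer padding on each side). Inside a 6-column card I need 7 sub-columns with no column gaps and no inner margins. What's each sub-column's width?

Inside the margins: 778 − 96 = 682 px.
Subtracting 8 column gaps of 20 leaves 522 for 9 columns, so c = 58 px.
Span of 6: 6·58 + 5·20 = 348 + 100 = 448 px.
With no column gaps, each column is 448/7 = 64 px.

64 px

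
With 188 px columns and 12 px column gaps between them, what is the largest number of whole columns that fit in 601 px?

3 columns: 3·188 + 2·12 = 588 px ≤ 601.
4 columns: 788 px > 601. So 3.

3 columns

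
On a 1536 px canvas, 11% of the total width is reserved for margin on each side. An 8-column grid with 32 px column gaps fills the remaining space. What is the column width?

1536 × (1 − 2·11%) = 1536 × 78% = 1198.08 px for the columns.
8 columns + 7 column gaps: 8c + 7·32 = 1198.08.
8c = 1198.08 − 224 = 974.08, so c = 121.76 px.

121.76 px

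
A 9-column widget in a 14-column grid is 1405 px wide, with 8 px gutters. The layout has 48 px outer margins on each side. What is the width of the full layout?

2286 px

9 columns + 8 gutters: 9c + 8·8 = 1405.
9c = 1405 − 64 = 1341, so c = 149 px.
Adding margins, columns and gutters: 96 + 2086 + 104 = 2286 px.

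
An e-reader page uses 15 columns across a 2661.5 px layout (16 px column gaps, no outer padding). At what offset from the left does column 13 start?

2142 px

15 columns + 14 column gaps: 15c + 14·16 = 2661.5.
15c = 2661.5 − 224 = 2437.5, so c = 162.5 px.
Each column+gutter stride is 178.5 px; with no margin, 12 of them is 2142 px.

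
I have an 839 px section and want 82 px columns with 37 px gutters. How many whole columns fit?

7 columns

7 columns: 7·82 + 6·37 = 796 px ≤ 839.
8 columns: 915 px > 839. So 7.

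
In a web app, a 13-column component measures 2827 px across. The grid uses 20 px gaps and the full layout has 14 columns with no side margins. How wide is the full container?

3046 px

13 columns + 12 gaps: 13c + 12·20 = 2827.
13c = 2827 − 240 = 2587, so c = 199 px.
Container = 14·199 + 13·20 = 2786 + 260 = 3046 px.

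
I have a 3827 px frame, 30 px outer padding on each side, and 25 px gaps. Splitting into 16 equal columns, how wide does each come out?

Subtract both margins: 3827 − 2·30 = 3767 px.
3767 − 15·25 = 3392; ÷16 gives c = 212 px.

212 px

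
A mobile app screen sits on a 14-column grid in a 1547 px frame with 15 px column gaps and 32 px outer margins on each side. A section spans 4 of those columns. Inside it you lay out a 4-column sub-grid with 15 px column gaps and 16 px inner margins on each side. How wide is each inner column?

84 px

Subtract both margins: 1547 − 2·32 = 1483 px.
Subtracting 13 column gaps of 15 leaves 1288 for 14 columns, so c = 92 px.
Span of 4: 4·92 + 3·15 = 368 + 45 = 413 px.
Inner content = 413 − 2·16 = 381 px.
381 − 3·15 = 336; ÷4 gives d = 84 px.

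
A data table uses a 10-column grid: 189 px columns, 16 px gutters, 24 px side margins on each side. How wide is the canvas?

2082 px

Total width: 2·24 + 10·189 + 9·16 = 2082 px.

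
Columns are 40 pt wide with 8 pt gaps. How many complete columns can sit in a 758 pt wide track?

15 columns

Each extra column adds 40 + 8 = 48 pt.
(758 + 8) / 48 = 15.96, so 15 columns fit.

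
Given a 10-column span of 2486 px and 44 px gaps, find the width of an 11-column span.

2739 px

10 columns + 9 gaps: 10c + 9·44 = 2486.
10c = 2486 − 396 = 2090, so c = 209 px.
11-column span = 11·209 + 10·44 = 2739 px.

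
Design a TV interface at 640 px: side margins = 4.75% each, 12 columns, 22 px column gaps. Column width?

Each margin = 4.75% of 640 = 30.4 px; content = 640 − 2·30.4 = 579.2 px.
12 columns + 11 column gaps: 12c + 11·22 = 579.2.
12c = 579.2 − 242 = 337.2, so c = 28.1 px.

28.1 px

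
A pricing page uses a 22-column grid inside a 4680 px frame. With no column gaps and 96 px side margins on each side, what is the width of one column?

204 px

Subtract both margins: 4680 − 2·96 = 4488 px.
22c = 4488 → c = 204 px.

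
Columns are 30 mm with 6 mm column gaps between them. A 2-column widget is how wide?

Span of 2: 2·30 + 1·6 = 60 + 6 = 66 mm.

66 mm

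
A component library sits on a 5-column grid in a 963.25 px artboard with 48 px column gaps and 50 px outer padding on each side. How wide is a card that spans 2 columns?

Inside the margins: 963.25 − 100 = 863.25 px.
5 columns + 4 column gaps: 5c + 4·48 = 863.25.
5c = 863.25 − 192 = 671.25, so c = 134.25 px.
2-column span = 2·134.25 + 1·48 = 316.5 px.

316.5 px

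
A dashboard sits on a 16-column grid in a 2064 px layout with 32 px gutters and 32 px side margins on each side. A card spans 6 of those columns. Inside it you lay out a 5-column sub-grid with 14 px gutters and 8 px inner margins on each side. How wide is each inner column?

Subtract both margins: 2064 − 2·32 = 2000 px.
2000 − 15·32 = 1520; ÷16 gives c = 95 px.
6-column span = 6·95 + 5·32 = 730 px.
Inner content = 730 − 2·8 = 714 px.
714 − 4·14 = 658; ÷5 gives d = 131.6 px.

131.6 px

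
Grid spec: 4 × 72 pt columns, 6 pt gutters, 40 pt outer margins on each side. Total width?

Adding margins, columns and gutters: 80 + 288 + 18 = 386 pt.

386 pt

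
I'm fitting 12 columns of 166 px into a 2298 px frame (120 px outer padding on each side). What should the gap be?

Take off 240 px of margins, leaving 2058 px.
Columns use 1992 px, leaving 66 px across 11 gaps = 6 px each.

6 px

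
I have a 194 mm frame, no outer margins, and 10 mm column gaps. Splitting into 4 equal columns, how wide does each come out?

194 − 3·10 = 164; ÷4 gives c = 41 mm.

41 mm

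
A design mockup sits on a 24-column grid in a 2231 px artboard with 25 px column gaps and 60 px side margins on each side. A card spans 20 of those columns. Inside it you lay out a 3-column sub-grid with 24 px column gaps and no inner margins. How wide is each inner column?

Inside the margins: 2231 − 120 = 2111 px.
24c + 23·25 = 2111 → 24c = 1536 → c = 64 px.
20-column span = 20·64 + 19·25 = 1755 px.
3d + 2·24 = 1755 → 3d = 1707 → d = 569 px.

569 px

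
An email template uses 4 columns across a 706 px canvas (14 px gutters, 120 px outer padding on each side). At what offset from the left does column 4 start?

480 px

Inside the margins: 706 − 240 = 466 px.
4c + 3·14 = 466 → 4c = 424 → c = 106 px.
Each column+gutter stride is 120 px; 3 of them past the 120 px margin is 120 + 360 = 480 px.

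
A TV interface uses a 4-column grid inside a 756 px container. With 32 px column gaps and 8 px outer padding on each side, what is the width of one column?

Content width = 756 − 2·8 = 740 px.
Subtracting 3 column gaps of 32 leaves 644 for 4 columns, so c = 161 px.

161 px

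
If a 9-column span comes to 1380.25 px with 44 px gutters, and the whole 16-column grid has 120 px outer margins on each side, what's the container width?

9c + 8·44 = 1380.25 → 9c = 1028.25 → c = 114.25 px.
Adding margins, columns and gutters: 240 + 1828 + 660 = 2728 px.

2728 px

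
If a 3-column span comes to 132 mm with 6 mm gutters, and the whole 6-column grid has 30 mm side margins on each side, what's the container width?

132 − 2·6 = 120; ÷3 gives c = 40 mm.
Adding margins, columns and gutters: 60 + 240 + 30 = 330 mm.

330 mm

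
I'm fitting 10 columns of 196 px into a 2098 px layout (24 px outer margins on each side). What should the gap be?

10 px

Content width = 2098 − 2·24 = 2050 px.
10 columns take 10·196 = 1960 px; remaining 90 splits into 9 gaps.
g = 90 / 9 = 10 px.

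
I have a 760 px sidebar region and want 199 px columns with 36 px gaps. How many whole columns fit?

3 columns: 3·199 + 2·36 = 669 px ≤ 760.
4 columns: 904 px > 760. So 3.

3 columns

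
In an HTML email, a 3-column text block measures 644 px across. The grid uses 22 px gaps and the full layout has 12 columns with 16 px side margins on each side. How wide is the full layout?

3 columns + 2 gaps: 3c + 2·22 = 644.
3c = 644 − 44 = 600, so c = 200 px.
Layout = 2·16 + 12·200 + 11·22 = 32 + 2400 + 242 = 2674 px.

2674 px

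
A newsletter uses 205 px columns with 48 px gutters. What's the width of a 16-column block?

4000 px

16 columns plus 15 gutters: 3280 + 720 = 4000 px.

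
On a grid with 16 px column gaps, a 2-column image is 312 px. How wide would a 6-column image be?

968 px

Subtracting 1 column gap of 16 leaves 296 for 2 columns, so c = 148 px.
6 columns plus 5 column gaps: 888 + 80 = 968 px.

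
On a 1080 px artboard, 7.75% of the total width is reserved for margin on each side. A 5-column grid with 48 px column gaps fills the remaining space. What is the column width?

144.12 px

Margins: 7.75% × 1080 = 83.7 px each, so content = 1080 − 167.4 = 912.6 px.
912.6 − 4·48 = 720.6; ÷5 gives c = 144.12 px.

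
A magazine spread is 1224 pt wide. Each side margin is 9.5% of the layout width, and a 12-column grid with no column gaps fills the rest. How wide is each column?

82.62 pt

Margins: 9.5% × 1224 = 116.28 pt each, so content = 1224 − 232.56 = 991.44 pt.
12c = 991.44 → c = 82.62 pt.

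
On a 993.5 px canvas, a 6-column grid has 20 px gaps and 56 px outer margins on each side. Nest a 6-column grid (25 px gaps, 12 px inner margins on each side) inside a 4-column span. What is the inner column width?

Take off 112 px of margins, leaving 881.5 px.
6 columns + 5 gaps: 6c + 5·20 = 881.5.
6c = 881.5 − 100 = 781.5, so c = 130.25 px.
Span of 4: 4·130.25 + 3·20 = 521 + 60 = 581 px.
Inner content = 581 − 2·12 = 557 px.
6d + 5·25 = 557 → 6d = 432 → d = 72 px.

72 px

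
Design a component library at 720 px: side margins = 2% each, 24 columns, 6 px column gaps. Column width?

23.05 px

720 × (1 − 2·2%) = 720 × 96% = 691.2 px for the columns.
24 columns + 23 column gaps: 24c + 23·6 = 691.2.
24c = 691.2 − 138 = 553.2, so c = 23.05 px.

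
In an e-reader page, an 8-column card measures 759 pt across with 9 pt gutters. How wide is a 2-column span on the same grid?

183 pt

8c + 7·9 = 759 → 8c = 696 → c = 87 pt.
Span of 2: 2·87 + 1·9 = 174 + 9 = 183 pt.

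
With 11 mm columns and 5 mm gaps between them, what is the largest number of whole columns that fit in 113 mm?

7 columns: 7·11 + 6·5 = 107 mm ≤ 113.
8 columns: 123 mm > 113. So 7.

7 columns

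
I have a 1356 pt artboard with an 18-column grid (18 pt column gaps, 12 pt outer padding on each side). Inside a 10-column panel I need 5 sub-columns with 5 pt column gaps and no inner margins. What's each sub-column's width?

142.4 pt

Outer content = 1356 − 2·12 = 1332 pt.
1332 − 17·18 = 1026; ÷18 gives c = 57 pt.
10-column span = 10·57 + 9·18 = 732 pt.
Subtracting 4 column gaps of 5 leaves 712 for 5 columns, so d = 142.4 pt.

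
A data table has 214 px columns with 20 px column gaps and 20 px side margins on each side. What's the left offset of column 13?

2828 px

Each column+gutter stride is 234 px; 12 of them past the 20 px margin is 20 + 2808 = 2828 px.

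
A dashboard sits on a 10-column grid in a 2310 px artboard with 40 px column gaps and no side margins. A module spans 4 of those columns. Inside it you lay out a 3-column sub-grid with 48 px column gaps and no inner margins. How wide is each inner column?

268 px

2310 − 9·40 = 1950; ÷10 gives c = 195 px.
4 columns plus 3 column gaps: 780 + 120 = 900 px.
900 − 2·48 = 804; ÷3 gives d = 268 px.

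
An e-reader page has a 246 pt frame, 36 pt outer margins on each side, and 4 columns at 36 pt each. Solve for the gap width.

Inside the margins: 246 − 72 = 174 pt.
4 columns take 4·36 = 144 pt; remaining 30 splits into 3 gaps.
g = 30 / 3 = 10 pt.

10 pt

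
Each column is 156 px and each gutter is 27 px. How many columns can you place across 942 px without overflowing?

5 columns

5 columns: 5·156 + 4·27 = 888 px ≤ 942.
6 columns: 1071 px > 942. So 5.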